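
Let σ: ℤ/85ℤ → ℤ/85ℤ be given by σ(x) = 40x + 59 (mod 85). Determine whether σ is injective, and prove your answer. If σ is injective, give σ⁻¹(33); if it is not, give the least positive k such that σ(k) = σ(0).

17

Recall: σ is injective when σ(u) = σ(v) forces u = v.
We have gcd(40, 85) = 5 > 1. Taking u = 0 and v = 17: σ(0) = 59 and σ(17) = 40·17 + 59 = 739 ≡ 59 (mod 85).
So σ(0) = σ(17) while 0 ≠ 17, so σ is not injective.
Since σ is not injective, we find the least positive k with σ(k) = σ(0): this means 40k ≡ 0 (mod 85), i.e. 85 ∣ 40k. Since gcd(40, 85) = 5, dividing through by 5 this holds exactly when 17 ∣ 8k, and as gcd(8, 17) = 1, exactly when 17 ∣ k.
The smallest positive such k is 17.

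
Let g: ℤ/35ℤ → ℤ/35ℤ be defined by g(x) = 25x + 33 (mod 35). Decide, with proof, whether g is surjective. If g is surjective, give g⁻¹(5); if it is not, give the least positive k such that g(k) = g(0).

Since gcd(25, 35) = 5, we have 25x ≡ 0 (mod 5) for all x, so g(x) ≡ 3 (mod 5).
But 0 ≢ 3 (mod 5), so 0 ∈ ℤ/35ℤ has no preimage. Therefore g is not surjective.
Since g is not surjective, we find the least positive k with g(k) = g(0): this means 25k ≡ 0 (mod 35), i.e. 35 ∣ 25k. Since gcd(25, 35) = 5, dividing through by 5 this holds exactly when 7 ∣ 5k, and as gcd(5, 7) = 1, exactly when 7 ∣ k.
The smallest positive such k is 7.

7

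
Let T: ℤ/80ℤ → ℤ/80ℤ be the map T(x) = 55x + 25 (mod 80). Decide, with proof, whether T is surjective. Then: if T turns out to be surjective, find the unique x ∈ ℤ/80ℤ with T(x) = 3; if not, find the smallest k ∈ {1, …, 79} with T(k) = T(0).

16

Since gcd(55, 80) = 5, we have 55x ≡ 0 (mod 5) for all x, so T(x) ≡ 0 (mod 5).
But 1 ≢ 0 (mod 5), so 1 ∈ ℤ/80ℤ has no preimage. Thus T is not surjective.
Since T is not surjective, we find the least positive k with T(k) = T(0): this means 55k ≡ 0 (mod 80), i.e. 80 ∣ 55k. Since gcd(55, 80) = 5, dividing through by 5 this holds exactly when 16 ∣ 11k, and as gcd(11, 16) = 1, exactly when 16 ∣ k.
The smallest positive such k is 16.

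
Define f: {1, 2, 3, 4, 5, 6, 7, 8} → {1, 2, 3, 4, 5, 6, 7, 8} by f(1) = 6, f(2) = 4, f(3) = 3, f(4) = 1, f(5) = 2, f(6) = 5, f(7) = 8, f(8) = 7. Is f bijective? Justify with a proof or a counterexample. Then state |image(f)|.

The values 6, 4, 3, 1, 2, 5, 8, 7 are a permutation of {1, 2, 3, 4, 5, 6, 7, 8}: each element appears exactly once.
So f is injective and surjective, hence bijective.
The image of f is {1, 2, 3, 4, 5, 6, 7, 8}, which has 8 elements.

8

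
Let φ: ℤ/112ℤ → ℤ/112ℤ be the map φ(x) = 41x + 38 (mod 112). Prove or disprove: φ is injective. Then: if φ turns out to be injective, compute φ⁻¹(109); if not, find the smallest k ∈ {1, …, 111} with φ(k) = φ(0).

If φ(x_1) = φ(x_2), then 41x_1 ≡ 41x_2 (mod 112). Because gcd(41, 112) = 1, we may cancel 41 to get x_1 ≡ x_2 (mod 112).
Thus φ is injective.
We now compute 41⁻¹ mod 112 explicitly. Euclid's algorithm: 112 = 2·41 + 30, 41 = 1·30 + 11, 30 = 2·11 + 8, 11 = 1·8 + 3, 8 = 2·3 + 2, 3 = 1·2 + 1; back-substituting gives 1 = 41·41 − 15·112, so 41⁻¹ ≡ 41 (mod 112).
Since φ is injective, we find φ⁻¹(109): we need 41x ≡ 109 − 38 ≡ 71 (mod 112). Using 41⁻¹ = 41: x ≡ 41·71 = 2911 = 25·112 + 111, so x = 111.
Check: φ(111) = 41·111 + 38 = 4589 = 40·112 + 109 ≡ 109 (mod 112).

111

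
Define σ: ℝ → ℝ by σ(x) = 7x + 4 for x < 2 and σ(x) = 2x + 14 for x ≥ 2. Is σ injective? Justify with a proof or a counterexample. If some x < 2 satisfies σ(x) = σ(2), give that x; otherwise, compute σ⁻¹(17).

13/7

Both pieces are strictly increasing (slopes 7 and 2), so each is injective on its own interval.
The left piece maps (−∞, 2) onto (−∞, 18); the right piece maps [2, ∞) onto [18, ∞).
These images are disjoint, so no value is attained by both pieces. So σ is injective.
Because the two images are disjoint, no x < 2 has σ(x) = σ(2), so we compute σ⁻¹(17): 17 lies in (−∞, 18), so solve 7x + 4 = 17: x = (17 − 4)/7 = 13/7.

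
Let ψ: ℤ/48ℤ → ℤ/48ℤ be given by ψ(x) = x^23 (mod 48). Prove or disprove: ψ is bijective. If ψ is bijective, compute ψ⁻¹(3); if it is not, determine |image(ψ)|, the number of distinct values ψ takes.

27

ψ(0) = 0^23 = 0.
ψ(6): Repeated squaring mod 48: 6^1 ≡ 6, 6^2 ≡ 6² = 36, 6^4 ≡ 36² = 1296 ≡ 0, 6^8 ≡ 0² = 0, 6^16 ≡ 0² = 0. Since 23 = 16 + 4 + 2 + 1, 6^23 ≡ 0·0·36·6: 0·0 = 0, then 0·36 = 0, then 0·6 = 0. So 6^23 ≡ 0 (mod 48).
So ψ(0) = ψ(6) = 0 while 0 ≠ 6, thus ψ is not injective, hence not bijective.
Since ψ is not bijective, we determine |image(ψ)|. Computing x^23 mod 48 for each x (by repeated squaring, reducing mod 48 at every step), the values ψ(0), ψ(1), …, ψ(47) are: 0, 1, 32, 27, 16, 29, 0, 7, 32, 9, 16, 35, 0, 37, 32, 15, 16, 17, 0, 43, 32, 45, 16, 23, 0, 25, 32, 3, 16, 5, 0, 31, 32, 33, 16, 11, 0, 13, 32, 39, 16, 41, 0, 19, 32, 21, 16, 47.
The distinct values are {0, 1, 3, 5, 7, 9, 11, 13, 15, 16, 17, 19, 21, 23, 25, 27, 29, 31, 32, 33, 35, 37, 39, 41, 43, 45, 47}; there are 27 of them.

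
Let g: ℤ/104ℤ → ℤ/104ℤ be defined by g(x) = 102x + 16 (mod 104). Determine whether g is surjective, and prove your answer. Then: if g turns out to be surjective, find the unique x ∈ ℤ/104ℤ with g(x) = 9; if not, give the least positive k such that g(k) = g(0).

52

Recall: surjectivity means every element of the codomain has a preimage under g.
Since gcd(102, 104) = 2, we have 102x ≡ 0 (mod 2) for all x, so g(x) ≡ 0 (mod 2).
But 1 ≢ 0 (mod 2), so 1 ∈ ℤ/104ℤ has no preimage. Thus g is not surjective.
Since g is not surjective, we find the least positive k with g(k) = g(0): this means 102k ≡ 0 (mod 104), i.e. 104 ∣ 102k. Since gcd(102, 104) = 2, dividing through by 2 this holds exactly when 52 ∣ 51k, and as gcd(51, 52) = 1, exactly when 52 ∣ k.
The smallest positive such k is 52.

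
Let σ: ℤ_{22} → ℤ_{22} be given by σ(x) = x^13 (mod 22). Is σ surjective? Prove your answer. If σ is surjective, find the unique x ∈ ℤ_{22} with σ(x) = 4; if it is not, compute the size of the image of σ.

16

Computing x^13 mod 22 for each x (by repeated squaring, reducing mod 22 at every step), the values σ(0), σ(1), …, σ(21) are: 0, 1, 8, 5, 20, 15, 18, 13, 6, 3, 10, 11, 12, 19, 16, 9, 4, 7, 2, 17, 14, 21.
Every element of ℤ_{22} appears exactly once in this list, so σ is a bijection, and in particular surjective.
Since σ is surjective, we read off the preimage of 4 from the same table: σ(16) = 4, so σ⁻¹(4) = 16.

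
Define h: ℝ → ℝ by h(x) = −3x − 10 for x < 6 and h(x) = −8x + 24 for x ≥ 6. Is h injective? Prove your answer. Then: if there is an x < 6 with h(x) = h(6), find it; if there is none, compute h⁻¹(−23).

14/3

Both pieces are strictly decreasing (slopes −3 and −8), so each is injective on its own interval.
The left piece maps (−∞, 6) onto (−28, ∞); the right piece maps [6, ∞) onto (−∞, −24].
These images overlap. In particular h(6) = −24 (right piece), and solving −3x − 10 = −24 on the left piece gives x = 14/3 < 6.
So h(14/3) = h(6) with 14/3 ≠ 6, and h is not injective. This x = 14/3 is the requested value below 6.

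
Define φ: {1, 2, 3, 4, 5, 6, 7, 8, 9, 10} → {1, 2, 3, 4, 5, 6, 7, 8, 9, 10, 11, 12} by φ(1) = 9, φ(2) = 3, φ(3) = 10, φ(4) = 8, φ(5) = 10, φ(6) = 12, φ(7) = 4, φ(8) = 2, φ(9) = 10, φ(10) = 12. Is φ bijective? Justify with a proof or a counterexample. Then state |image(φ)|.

7

φ(3) = 10 = φ(5) with 3 ≠ 5, so φ is not injective, hence not bijective.
The image of φ is {2, 3, 4, 8, 9, 10, 12}, which has 7 elements.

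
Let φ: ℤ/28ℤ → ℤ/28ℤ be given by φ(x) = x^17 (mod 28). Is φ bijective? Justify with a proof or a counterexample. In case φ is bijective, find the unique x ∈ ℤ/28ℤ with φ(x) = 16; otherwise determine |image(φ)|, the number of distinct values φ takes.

21

φ(0) = 0^17 = 0.
φ(14): Repeated squaring mod 28: 14^1 ≡ 14, 14^2 ≡ 14² = 196 ≡ 0, 14^4 ≡ 0² = 0, 14^8 ≡ 0² = 0, 14^16 ≡ 0² = 0. Since 17 = 16 + 1, 14^17 ≡ 0·14: 0·14 = 0. So 14^17 ≡ 0 (mod 28).
So φ(0) = φ(14) = 0 while 0 ≠ 14, thus φ is not injective, hence not bijective.
Since φ is not bijective, we determine |image(φ)|. Computing x^17 mod 28 for each x (by repeated squaring, reducing mod 28 at every step), the values φ(0), φ(1), …, φ(27) are: 0, 1, 4, 19, 16, 17, 20, 7, 8, 25, 12, 23, 24, 13, 0, 15, 4, 5, 16, 3, 20, 21, 8, 11, 12, 9, 24, 27.
The distinct values are {0, 1, 3, 4, 5, 7, 8, 9, 11, 12, 13, 15, 16, 17, 19, 20, 21, 23, 24, 25, 27}; there are 21 of them.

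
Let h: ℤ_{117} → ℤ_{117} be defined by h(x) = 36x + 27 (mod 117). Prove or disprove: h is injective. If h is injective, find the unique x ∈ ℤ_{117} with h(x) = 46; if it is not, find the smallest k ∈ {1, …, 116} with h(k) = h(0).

We have gcd(36, 117) = 9 > 1. Taking s = 0 and t = 13: h(0) = 27 and h(13) = 36·13 + 27 = 495 ≡ 27 (mod 117).
So h(0) = h(13) while 0 ≠ 13, so h is not injective.
Since h is not injective, we find the least positive k with h(k) = h(0): this means 36k ≡ 0 (mod 117), i.e. 117 ∣ 36k. Since gcd(36, 117) = 9, dividing through by 9 this holds exactly when 13 ∣ 4k, and as gcd(4, 13) = 1, exactly when 13 ∣ k.
The smallest positive such k is 13.

13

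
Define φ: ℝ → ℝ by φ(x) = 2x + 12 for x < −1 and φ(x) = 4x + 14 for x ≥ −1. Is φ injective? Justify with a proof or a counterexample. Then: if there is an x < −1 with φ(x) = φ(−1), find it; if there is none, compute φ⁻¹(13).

Both pieces are strictly increasing (slopes 2 and 4), so each is injective on its own interval.
The left piece maps (−∞, −1) onto (−∞, 10); the right piece maps [−1, ∞) onto [10, ∞).
These images are disjoint, so no value is attained by both pieces. So φ is injective.
Because the two images are disjoint, no x < −1 has φ(x) = φ(−1), so we compute φ⁻¹(13): 13 lies in [10, ∞), so solve 4x + 14 = 13: x = (13 − 14)/4 = −1/4.

-1/4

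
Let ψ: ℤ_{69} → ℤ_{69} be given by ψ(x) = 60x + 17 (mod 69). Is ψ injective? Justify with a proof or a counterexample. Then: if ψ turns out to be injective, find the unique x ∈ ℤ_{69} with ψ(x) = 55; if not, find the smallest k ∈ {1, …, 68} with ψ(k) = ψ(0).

We have gcd(60, 69) = 3 > 1. Taking x_1 = 0 and x_2 = 23: ψ(0) = 17 and ψ(23) = 60·23 + 17 = 1397 ≡ 17 (mod 69).
So ψ(0) = ψ(23) while 0 ≠ 23, hence ψ is not injective.
Since ψ is not injective, we find the least positive k with ψ(k) = ψ(0): this means 60k ≡ 0 (mod 69), i.e. 69 ∣ 60k. Since gcd(60, 69) = 3, dividing through by 3 this holds exactly when 23 ∣ 20k, and as gcd(20, 23) = 1, exactly when 23 ∣ k.
The smallest positive such k is 23.

23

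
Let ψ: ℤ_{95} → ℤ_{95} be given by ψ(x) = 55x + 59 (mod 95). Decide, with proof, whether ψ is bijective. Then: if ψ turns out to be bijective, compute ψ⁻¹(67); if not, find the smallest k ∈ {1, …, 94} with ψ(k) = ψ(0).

19

We have gcd(55, 95) = 5 > 1. Taking a = 0 and b = 19: ψ(0) = 59 and ψ(19) = 55·19 + 59 = 1104 ≡ 59 (mod 95).
So ψ(0) = ψ(19) while 0 ≠ 19, so ψ is not injective, hence not bijective.
Since ψ is not bijective, we find the least positive k with ψ(k) = ψ(0): this means 55k ≡ 0 (mod 95), i.e. 95 ∣ 55k. Since gcd(55, 95) = 5, dividing through by 5 this holds exactly when 19 ∣ 11k, and as gcd(11, 19) = 1, exactly when 19 ∣ k.
The smallest positive such k is 19.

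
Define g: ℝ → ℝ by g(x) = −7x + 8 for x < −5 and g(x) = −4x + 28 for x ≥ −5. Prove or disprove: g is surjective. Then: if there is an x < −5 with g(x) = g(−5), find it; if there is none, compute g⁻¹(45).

-40/7

Both pieces are strictly decreasing (slopes −7 and −4), so each is injective on its own interval.
The left piece maps (−∞, −5) onto (43, ∞); the right piece maps [−5, ∞) onto (−∞, 48].
The union (43, ∞) ∪ (−∞, 48] covers ℝ, so g is surjective.
For the follow-up: the images overlap, so an x < −5 with g(x) = g(−5) exists. g(−5) = 48; solving −7x + 8 = 48 for x < −5 gives x = (48 − 8)/(−7) = −40/7.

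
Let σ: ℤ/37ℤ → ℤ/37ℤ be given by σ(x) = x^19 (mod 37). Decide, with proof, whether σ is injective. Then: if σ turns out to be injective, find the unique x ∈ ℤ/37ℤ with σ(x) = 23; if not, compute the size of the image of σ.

14

Since 37 is prime, the nonzero elements of ℤ/37ℤ form a cyclic group of order 36.
As gcd(19, 36) = 1, raising to the 19th power is a bijection on this group: if s^19 ≡ t^19 then (st^{−1})^19 = 1, and the only element of order dividing gcd(19, 36) = 1 is 1, so s = t.
With σ(0) = 0 this makes σ injective on all of ℤ/37ℤ, hence bijective (finite equal-size domain and codomain). In particular σ is injective.
Since σ is injective, we find the preimage of 23. The inverse of x ↦ x^19 on (ℤ/37ℤ)^× is x ↦ x^19, because 19·19 = 361 = 10·36 + 1 ≡ 1 (mod 36) and x^{36} = 1 for x ≠ 0 (Fermat). So σ⁻¹(23) = 23^19 mod 37.
Repeated squaring mod 37: 23^1 ≡ 23, 23^2 ≡ 23² = 529 ≡ 11, 23^4 ≡ 11² = 121 ≡ 10, 23^8 ≡ 10² = 100 ≡ 26, 23^16 ≡ 26² = 676 ≡ 10. Since 19 = 16 + 2 + 1, 23^19 ≡ 10·11·23: 10·11 = 110 ≡ 36, then 36·23 = 828 ≡ 14. So 23^19 ≡ 14 (mod 37).
Hence σ⁻¹(23) = 14.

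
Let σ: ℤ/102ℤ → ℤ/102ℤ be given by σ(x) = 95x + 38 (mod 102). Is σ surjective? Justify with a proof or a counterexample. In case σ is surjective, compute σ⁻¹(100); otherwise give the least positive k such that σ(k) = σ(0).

64

Since gcd(95, 102) = 1, 95 is invertible modulo 102. Euclid's algorithm: 102 = 1·95 + 7, 95 = 13·7 + 4, 7 = 1·4 + 3, 4 = 1·3 + 1; back-substituting gives 1 = 29·95 − 27·102, so 95⁻¹ ≡ 29 (mod 102).
For any y ∈ ℤ/102ℤ, x = 29(y − 38) mod 102 satisfies σ(x) = 95·29(y − 38) + 38 ≡ y (since 95·29 ≡ 1 mod 102). So every y has a preimage.
So σ is surjective.
Since σ is surjective, we compute σ⁻¹(100): solve 95x + 38 ≡ 100 (mod 102), i.e. 95x ≡ 62 (mod 102).
Multiplying by 95⁻¹ = 29 gives x ≡ 29·62 = 1798 = 17·102 + 64 ≡ 64 (mod 102).
Check: σ(64) = 95·64 + 38 = 6118 = 59·102 + 100 ≡ 100 (mod 102).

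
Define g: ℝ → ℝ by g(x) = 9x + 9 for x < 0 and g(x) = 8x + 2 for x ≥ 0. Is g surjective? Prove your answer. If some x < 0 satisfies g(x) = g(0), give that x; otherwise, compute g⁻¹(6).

Both pieces are strictly increasing (slopes 9 and 8), so each is injective on its own interval.
The left piece maps (−∞, 0) onto (−∞, 9); the right piece maps [0, ∞) onto [2, ∞).
The union (−∞, 9) ∪ [2, ∞) covers ℝ, so g is surjective.
For the follow-up: the images overlap, so an x < 0 with g(x) = g(0) exists. g(0) = 2; solving 9x + 9 = 2 for x < 0 gives x = (2 − 9)/9 = −7/9.

-7/9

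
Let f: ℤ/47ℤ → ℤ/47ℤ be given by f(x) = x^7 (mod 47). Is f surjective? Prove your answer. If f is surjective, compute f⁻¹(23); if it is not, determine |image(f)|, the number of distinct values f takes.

Since 47 is prime, the nonzero elements of ℤ/47ℤ form a cyclic group of order 46.
As gcd(7, 46) = 1, raising to the 7th power is a bijection on this group: if a^7 ≡ b^7 then (ab^{−1})^7 = 1, and the only element of order dividing gcd(7, 46) = 1 is 1, so a = b.
With f(0) = 0 this makes f injective on all of ℤ/47ℤ, hence bijective (finite equal-size domain and codomain). In particular f is surjective.
Since f is surjective, we find the preimage of 23. The inverse of x ↦ x^7 on (ℤ/47ℤ)^× is x ↦ x^33, because 7·33 = 231 = 5·46 + 1 ≡ 1 (mod 46) and x^{46} = 1 for x ≠ 0 (Fermat). So f⁻¹(23) = 23^33 mod 47.
Repeated squaring mod 47: 23^1 ≡ 23, 23^2 ≡ 23² = 529 ≡ 12, 23^4 ≡ 12² = 144 ≡ 3, 23^8 ≡ 3² = 9, 23^16 ≡ 9² = 81 ≡ 34, 23^32 ≡ 34² = 1156 ≡ 28. Since 33 = 32 + 1, 23^33 ≡ 28·23: 28·23 = 644 ≡ 33. So 23^33 ≡ 33 (mod 47).
Hence f⁻¹(23) = 33.

33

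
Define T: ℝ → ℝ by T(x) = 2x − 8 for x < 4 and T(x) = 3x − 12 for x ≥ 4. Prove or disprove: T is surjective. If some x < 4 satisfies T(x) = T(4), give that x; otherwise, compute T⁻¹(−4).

2

Both pieces are strictly increasing (slopes 2 and 3), so each is injective on its own interval.
The left piece maps (−∞, 4) onto (−∞, 0); the right piece maps [4, ∞) onto [0, ∞).
These images together cover ℝ, so T is surjective.
Because the two images are disjoint, no x < 4 has T(x) = T(4), so we compute T⁻¹(−4): −4 lies in (−∞, 0), so solve 2x − 8 = −4: x = (−4 + 8)/2 = 2.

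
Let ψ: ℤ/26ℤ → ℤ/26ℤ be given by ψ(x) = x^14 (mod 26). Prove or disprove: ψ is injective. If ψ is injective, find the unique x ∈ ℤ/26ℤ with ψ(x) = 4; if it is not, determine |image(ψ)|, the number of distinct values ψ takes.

14

ψ(12): Repeated squaring mod 26: 12^1 ≡ 12, 12^2 ≡ 12² = 144 ≡ 14, 12^4 ≡ 14² = 196 ≡ 14, 12^8 ≡ 14² = 196 ≡ 14. Since 14 = 8 + 4 + 2, 12^14 ≡ 14·14·14: 14·14 = 196 ≡ 14, then 14·14 = 196 ≡ 14. So 12^14 ≡ 14 (mod 26).
ψ(14): Repeated squaring mod 26: 14^1 ≡ 14, 14^2 ≡ 14² = 196 ≡ 14, 14^4 ≡ 14² = 196 ≡ 14, 14^8 ≡ 14² = 196 ≡ 14. Since 14 = 8 + 4 + 2, 14^14 ≡ 14·14·14: 14·14 = 196 ≡ 14, then 14·14 = 196 ≡ 14. So 14^14 ≡ 14 (mod 26).
So ψ(12) = ψ(14) = 14 while 12 ≠ 14, thus ψ is not injective.
Since ψ is not injective, we determine |image(ψ)|. Computing x^14 mod 26 for each x (by repeated squaring, reducing mod 26 at every step), the values ψ(0), ψ(1), …, ψ(25) are: 0, 1, 4, 9, 16, 25, 10, 23, 12, 3, 22, 17, 14, 13, 14, 17, 22, 3, 12, 23, 10, 25, 16, 9, 4, 1.
The distinct values are {0, 1, 3, 4, 9, 10, 12, 13, 14, 16, 17, 22, 23, 25}; there are 14 of them.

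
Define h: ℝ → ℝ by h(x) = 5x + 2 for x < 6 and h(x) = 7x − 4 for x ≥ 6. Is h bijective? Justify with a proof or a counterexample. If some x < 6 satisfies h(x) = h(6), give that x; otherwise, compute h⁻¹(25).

23/5

Both pieces are strictly increasing (slopes 5 and 7), so each is injective on its own interval.
The left piece maps (−∞, 6) onto (−∞, 32); the right piece maps [6, ∞) onto [38, ∞).
The images leave a gap (32 has no preimage), so h is not surjective, hence not bijective.
Because the two images are disjoint, no x < 6 has h(x) = h(6), so we compute h⁻¹(25): 25 lies in (−∞, 32), so solve 5x + 2 = 25: x = (25 − 2)/5 = 23/5.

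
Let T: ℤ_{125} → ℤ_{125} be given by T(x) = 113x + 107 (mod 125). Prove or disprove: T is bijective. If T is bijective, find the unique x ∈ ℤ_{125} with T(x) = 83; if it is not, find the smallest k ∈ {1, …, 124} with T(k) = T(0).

2

Suppose T(x_1) = T(x_2) in ℤ_{125}. Then 113x_1 + 107 ≡ 113x_2 + 107 (mod 125), therefore 113(x_1 − x_2) ≡ 0 (mod 125).
Since gcd(113, 125) = 1, 113 is invertible modulo 125, hence x_1 − x_2 ≡ 0 (mod 125), i.e. x_1 = x_2.
We now compute 113⁻¹ mod 125 explicitly. Euclid's algorithm: 125 = 1·113 + 12, 113 = 9·12 + 5, 12 = 2·5 + 2, 5 = 2·2 + 1; back-substituting gives 1 = 52·113 − 47·125, so 113⁻¹ ≡ 52 (mod 125).
Then y ↦ 52(y − 107) is a two-sided inverse to T, so every y ∈ ℤ_{125} has a preimage.
Hence T is bijective.
Since T is bijective, we find T⁻¹(83): we need 113x ≡ 83 − 107 ≡ 101 (mod 125). Using 113⁻¹ = 52: x ≡ 52·101 = 5252 = 42·125 + 2, so x = 2.
Check: T(2) = 113·2 + 107 = 333 = 2·125 + 83 ≡ 83 (mod 125).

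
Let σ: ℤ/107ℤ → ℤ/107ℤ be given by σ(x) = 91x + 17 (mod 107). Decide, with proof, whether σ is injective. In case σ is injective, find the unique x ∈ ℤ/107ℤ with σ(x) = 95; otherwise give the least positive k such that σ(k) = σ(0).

Suppose σ(a) = σ(b) in ℤ/107ℤ. Then 91a + 17 ≡ 91b + 17 (mod 107), so 91(a − b) ≡ 0 (mod 107).
Since gcd(91, 107) = 1, 91 is invertible modulo 107, thus a − b ≡ 0 (mod 107), i.e. a = b.
Hence σ is injective.
We now compute 91⁻¹ mod 107 explicitly. Euclid's algorithm: 107 = 1·91 + 16, 91 = 5·16 + 11, 16 = 1·11 + 5, 11 = 2·5 + 1; back-substituting gives 1 = 20·91 − 17·107, so 91⁻¹ ≡ 20 (mod 107).
Since σ is injective, we find σ⁻¹(95): we need 91x ≡ 95 − 17 ≡ 78 (mod 107). Using 91⁻¹ = 20: x ≡ 20·78 = 1560 = 14·107 + 62, so x = 62.
Check: σ(62) = 91·62 + 17 = 5659 = 52·107 + 95 ≡ 95 (mod 107).

62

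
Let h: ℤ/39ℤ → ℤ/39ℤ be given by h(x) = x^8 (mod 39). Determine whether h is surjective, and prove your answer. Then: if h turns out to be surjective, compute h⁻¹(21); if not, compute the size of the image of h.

h(1) = 1^8 = 1.
h(5): Repeated squaring mod 39: 5^1 ≡ 5, 5^2 ≡ 5² = 25, 5^4 ≡ 25² = 625 ≡ 1, 5^8 ≡ 1² = 1. So 5^8 ≡ 1 (mod 39).
So h(1) = h(5) = 1 while 1 ≠ 5, therefore h is not injective.
A non-injective map from the 39-element set ℤ/39ℤ to itself takes at most 38 distinct values, so it cannot be surjective. So h is not surjective.
Since h is not surjective, we determine |image(h)|. Computing x^8 mod 39 for each x (by repeated squaring, reducing mod 39 at every step), the values h(0), h(1), …, h(38) are: 0, 1, 22, 9, 16, 1, 3, 16, 1, 3, 22, 22, 27, 13, 1, 9, 22, 16, 27, 16, 16, 27, 16, 22, 9, 1, 13, 27, 22, 22, 3, 1, 16, 3, 1, 16, 9, 22, 1.
The distinct values are {0, 1, 3, 9, 13, 16, 22, 27}; there are 8 of them.

8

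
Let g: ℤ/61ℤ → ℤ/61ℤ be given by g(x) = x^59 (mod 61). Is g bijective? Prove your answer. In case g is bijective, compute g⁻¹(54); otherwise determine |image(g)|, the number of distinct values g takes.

26

Since 61 is prime, the nonzero elements of ℤ/61ℤ form a cyclic group of order 60.
As gcd(59, 60) = 1, raising to the 59th power is a bijection on this group: if u^59 ≡ v^59 then (uv^{−1})^59 = 1, and the only element of order dividing gcd(59, 60) = 1 is 1, so u = v.
With g(0) = 0 this makes g injective on all of ℤ/61ℤ, hence bijective (finite equal-size domain and codomain). In particular g is bijective.
Since g is bijective, we find the preimage of 54. The inverse of x ↦ x^59 on (ℤ/61ℤ)^× is x ↦ x^59, because 59·59 = 3481 = 58·60 + 1 ≡ 1 (mod 60) and x^{60} = 1 for x ≠ 0 (Fermat). So g⁻¹(54) = 54^59 mod 61.
Repeated squaring mod 61: 54^1 ≡ 54, 54^2 ≡ 54² = 2916 ≡ 49, 54^4 ≡ 49² = 2401 ≡ 22, 54^8 ≡ 22² = 484 ≡ 57, 54^16 ≡ 57² = 3249 ≡ 16, 54^32 ≡ 16² = 256 ≡ 12. Since 59 = 32 + 16 + 8 + 2 + 1, 54^59 ≡ 12·16·57·49·54: 12·16 = 192 ≡ 9, then 9·57 = 513 ≡ 25, then 25·49 = 1225 ≡ 5, then 5·54 = 270 ≡ 26. So 54^59 ≡ 26 (mod 61).
Hence g⁻¹(54) = 26.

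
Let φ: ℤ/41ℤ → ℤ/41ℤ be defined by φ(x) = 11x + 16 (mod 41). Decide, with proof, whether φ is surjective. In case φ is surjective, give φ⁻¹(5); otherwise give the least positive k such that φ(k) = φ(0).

Recall: φ is surjective if every y in the codomain equals φ(x) for some x in the domain.
Since gcd(11, 41) = 1, 11 is invertible modulo 41. Euclid's algorithm: 41 = 3·11 + 8, 11 = 1·8 + 3, 8 = 2·3 + 2, 3 = 1·2 + 1; back-substituting gives 1 = 15·11 − 4·41, so 11⁻¹ ≡ 15 (mod 41).
For any y ∈ ℤ/41ℤ, x = 15(y − 16) mod 41 satisfies φ(x) = 11·15(y − 16) + 16 ≡ y (since 11·15 ≡ 1 mod 41). So every y has a preimage.
Hence φ is surjective.
Since φ is surjective, we find φ⁻¹(5): we need 11x ≡ 5 − 16 ≡ 30 (mod 41). Using 11⁻¹ = 15: x ≡ 15·30 = 450 = 10·41 + 40, so x = 40.
Check: φ(40) = 11·40 + 16 = 456 = 11·41 + 5 ≡ 5 (mod 41).

40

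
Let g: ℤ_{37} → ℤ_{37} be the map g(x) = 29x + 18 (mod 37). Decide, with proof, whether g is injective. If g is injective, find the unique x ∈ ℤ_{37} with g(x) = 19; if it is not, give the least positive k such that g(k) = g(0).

Recall that injectivity means: for all u, v in the domain, g(u) = g(v) implies u = v.
If g(u) = g(v), then 29u ≡ 29v (mod 37). Because gcd(29, 37) = 1, we may cancel 29 to get u ≡ v (mod 37).
So g is injective.
We now compute 29⁻¹ mod 37 explicitly. Euclid's algorithm: 37 = 1·29 + 8, 29 = 3·8 + 5, 8 = 1·5 + 3, 5 = 1·3 + 2, 3 = 1·2 + 1; back-substituting gives 1 = 23·29 − 18·37, so 29⁻¹ ≡ 23 (mod 37).
Since g is injective, we compute g⁻¹(19): solve 29x + 18 ≡ 19 (mod 37), i.e. 29x ≡ 1 (mod 37).
Multiplying by 29⁻¹ = 23 gives x ≡ 23·1 = 23 ≡ 23 (mod 37).
Check: g(23) = 29·23 + 18 = 685 = 18·37 + 19 ≡ 19 (mod 37).

23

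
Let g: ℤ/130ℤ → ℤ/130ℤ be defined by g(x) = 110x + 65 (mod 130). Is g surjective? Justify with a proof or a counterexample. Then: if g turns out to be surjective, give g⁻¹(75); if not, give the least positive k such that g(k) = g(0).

Since gcd(110, 130) = 10, we have 110x ≡ 0 (mod 10) for all x, so g(x) ≡ 5 (mod 10).
But 0 ≢ 5 (mod 10), so 0 ∈ ℤ/130ℤ has no preimage. So g is not surjective.
Since g is not surjective, we find the least positive k with g(k) = g(0): this means 110k ≡ 0 (mod 130), i.e. 130 ∣ 110k. Since gcd(110, 130) = 10, dividing through by 10 this holds exactly when 13 ∣ 11k, and as gcd(11, 13) = 1, exactly when 13 ∣ k.
The smallest positive such k is 13.

13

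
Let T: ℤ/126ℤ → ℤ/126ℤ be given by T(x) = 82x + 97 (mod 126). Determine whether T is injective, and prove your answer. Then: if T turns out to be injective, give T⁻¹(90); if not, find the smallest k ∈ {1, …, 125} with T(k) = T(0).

We have gcd(82, 126) = 2 > 1. Taking u = 0 and v = 63: T(0) = 97 and T(63) = 82·63 + 97 = 5263 ≡ 97 (mod 126).
So T(0) = T(63) while 0 ≠ 63, thus T is not injective.
Since T is not injective, we find the least positive k with T(k) = T(0): this means 82k ≡ 0 (mod 126), i.e. 126 ∣ 82k. Since gcd(82, 126) = 2, dividing through by 2 this holds exactly when 63 ∣ 41k, and as gcd(41, 63) = 1, exactly when 63 ∣ k.
The smallest positive such k is 63.

63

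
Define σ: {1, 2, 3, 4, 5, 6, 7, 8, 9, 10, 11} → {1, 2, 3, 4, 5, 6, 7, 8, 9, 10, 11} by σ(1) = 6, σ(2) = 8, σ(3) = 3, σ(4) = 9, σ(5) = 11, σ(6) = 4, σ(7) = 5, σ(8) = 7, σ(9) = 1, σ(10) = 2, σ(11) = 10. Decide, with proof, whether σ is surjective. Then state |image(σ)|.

11

Every element of the codomain has a preimage: 1 = σ(9), 2 = σ(10), 3 = σ(3), 4 = σ(6), 5 = σ(7), 6 = σ(1), 7 = σ(8), 8 = σ(2), 9 = σ(4), 10 = σ(11), 11 = σ(5).
So σ is surjective.
The image of σ is {1, 2, 3, 4, 5, 6, 7, 8, 9, 10, 11}, which has 11 elements.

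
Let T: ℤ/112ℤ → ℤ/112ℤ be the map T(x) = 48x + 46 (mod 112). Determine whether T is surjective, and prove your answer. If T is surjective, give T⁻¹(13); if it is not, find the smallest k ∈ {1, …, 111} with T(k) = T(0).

Since gcd(48, 112) = 16, we have 48x ≡ 0 (mod 16) for all x, so T(x) ≡ 14 (mod 16).
But 0 ≢ 14 (mod 16), so 0 ∈ ℤ/112ℤ has no preimage. Therefore T is not surjective.
Since T is not surjective, we find the least positive k with T(k) = T(0): this means 48k ≡ 0 (mod 112), i.e. 112 ∣ 48k. Since gcd(48, 112) = 16, dividing through by 16 this holds exactly when 7 ∣ 3k, and as gcd(3, 7) = 1, exactly when 7 ∣ k.
The smallest positive such k is 7.

7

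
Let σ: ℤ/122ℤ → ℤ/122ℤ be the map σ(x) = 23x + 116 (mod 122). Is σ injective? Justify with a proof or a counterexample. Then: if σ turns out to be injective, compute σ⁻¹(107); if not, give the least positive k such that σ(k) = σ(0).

111

Recall: σ is injective if σ(s) = σ(t) implies s = t.
If σ(s) = σ(t), then 23s ≡ 23t (mod 122). Because gcd(23, 122) = 1, we may cancel 23 to get s ≡ t (mod 122).
So σ is injective.
We now compute 23⁻¹ mod 122 explicitly. Euclid's algorithm: 122 = 5·23 + 7, 23 = 3·7 + 2, 7 = 3·2 + 1; back-substituting gives 1 = 69·23 − 13·122, so 23⁻¹ ≡ 69 (mod 122).
Since σ is injective, we find σ⁻¹(107): we need 23x ≡ 107 − 116 ≡ 113 (mod 122). Using 23⁻¹ = 69: x ≡ 69·113 = 7797 = 63·122 + 111, so x = 111.
Check: σ(111) = 23·111 + 116 = 2669 = 21·122 + 107 ≡ 107 (mod 122).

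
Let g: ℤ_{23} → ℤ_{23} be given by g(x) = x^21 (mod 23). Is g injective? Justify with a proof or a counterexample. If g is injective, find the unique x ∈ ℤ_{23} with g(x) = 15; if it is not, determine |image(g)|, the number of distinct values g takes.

Since 23 is prime, the nonzero elements of ℤ_{23} form a cyclic group of order 22.
As gcd(21, 22) = 1, raising to the 21st power is a bijection on this group: if a^21 ≡ b^21 then (ab^{−1})^21 = 1, and the only element of order dividing gcd(21, 22) = 1 is 1, so a = b.
With g(0) = 0 this makes g injective on all of ℤ_{23}, hence bijective (finite equal-size domain and codomain). In particular g is injective.
Since g is injective, we find the preimage of 15. The inverse of x ↦ x^21 on (ℤ_{23})^× is x ↦ x^21, because 21·21 = 441 = 20·22 + 1 ≡ 1 (mod 22) and x^{22} = 1 for x ≠ 0 (Fermat). So g⁻¹(15) = 15^21 mod 23.
Repeated squaring mod 23: 15^1 ≡ 15, 15^2 ≡ 15² = 225 ≡ 18, 15^4 ≡ 18² = 324 ≡ 2, 15^8 ≡ 2² = 4, 15^16 ≡ 4² = 16. Since 21 = 16 + 4 + 1, 15^21 ≡ 16·2·15: 16·2 = 32 ≡ 9, then 9·15 = 135 ≡ 20. So 15^21 ≡ 20 (mod 23).
Hence g⁻¹(15) = 20.

20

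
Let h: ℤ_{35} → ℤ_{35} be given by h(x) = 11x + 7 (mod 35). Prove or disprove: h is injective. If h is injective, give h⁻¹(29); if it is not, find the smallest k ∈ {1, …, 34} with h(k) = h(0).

2

Suppose h(u) = h(v) in ℤ_{35}. Then 11u + 7 ≡ 11v + 7 (mod 35), hence 11(u − v) ≡ 0 (mod 35).
Since gcd(11, 35) = 1, 11 is invertible modulo 35, so u − v ≡ 0 (mod 35), i.e. u = v.
So h is injective.
We now compute 11⁻¹ mod 35 explicitly. Euclid's algorithm: 35 = 3·11 + 2, 11 = 5·2 + 1; back-substituting gives 1 = 16·11 − 5·35, so 11⁻¹ ≡ 16 (mod 35).
Since h is injective, we find h⁻¹(29): we need 11x ≡ 29 − 7 ≡ 22 (mod 35). Using 11⁻¹ = 16: x ≡ 16·22 = 352 = 10·35 + 2, so x = 2.
Check: h(2) = 11·2 + 7 = 29 ≡ 29 (mod 35).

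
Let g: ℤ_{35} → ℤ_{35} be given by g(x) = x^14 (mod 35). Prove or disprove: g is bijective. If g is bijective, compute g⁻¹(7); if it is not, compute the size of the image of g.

12

g(1) = 1^14 = 1.
g(6): Repeated squaring mod 35: 6^1 ≡ 6, 6^2 ≡ 6² = 36 ≡ 1, 6^4 ≡ 1² = 1, 6^8 ≡ 1² = 1. Since 14 = 8 + 4 + 2, 6^14 ≡ 1·1·1: 1·1 = 1, then 1·1 = 1. So 6^14 ≡ 1 (mod 35).
So g(1) = g(6) = 1 while 1 ≠ 6, thus g is not injective, hence not bijective.
Since g is not bijective, we determine |image(g)|. Computing x^14 mod 35 for each x (by repeated squaring, reducing mod 35 at every step), the values g(0), g(1), …, g(34) are: 0, 1, 4, 9, 16, 25, 1, 14, 29, 11, 30, 16, 4, 29, 21, 15, 11, 9, 9, 11, 15, 21, 29, 4, 16, 30, 11, 29, 14, 1, 25, 16, 9, 4, 1.
The distinct values are {0, 1, 4, 9, 11, 14, 15, 16, 21, 25, 29, 30}; there are 12 of them.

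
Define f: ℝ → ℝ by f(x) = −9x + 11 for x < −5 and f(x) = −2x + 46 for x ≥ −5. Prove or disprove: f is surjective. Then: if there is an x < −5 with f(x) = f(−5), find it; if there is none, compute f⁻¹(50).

-2

Both pieces are strictly decreasing (slopes −9 and −2), so each is injective on its own interval.
The left piece maps (−∞, −5) onto (56, ∞); the right piece maps [−5, ∞) onto (−∞, 56].
These images together cover ℝ, so f is surjective.
Because the two images are disjoint, no x < −5 has f(x) = f(−5), so we compute f⁻¹(50): 50 lies in (−∞, 56], so solve −2x + 46 = 50: x = (50 − 46)/(−2) = −2.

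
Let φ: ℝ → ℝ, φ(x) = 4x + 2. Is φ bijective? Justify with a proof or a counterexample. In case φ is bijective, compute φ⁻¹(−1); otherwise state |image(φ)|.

Suppose φ(s) = φ(t). Then 4s + 2 = 4t + 2, so 4s = 4t, hence s = t.
For any y ∈ ℝ, x = (y − 2)/4 satisfies φ(x) = y.
Therefore φ is bijective.
Since φ is bijective, we compute φ⁻¹(−1) = (−1 − 2)/4 = −3/4.

-3/4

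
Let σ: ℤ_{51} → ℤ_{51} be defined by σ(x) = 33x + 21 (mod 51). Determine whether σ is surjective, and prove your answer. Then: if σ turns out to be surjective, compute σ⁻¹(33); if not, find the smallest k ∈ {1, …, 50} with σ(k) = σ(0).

17

Since gcd(33, 51) = 3, we have 33x ≡ 0 (mod 3) for all x, so σ(x) ≡ 0 (mod 3).
But 1 ≢ 0 (mod 3), so 1 ∈ ℤ_{51} has no preimage. Hence σ is not surjective.
Since σ is not surjective, we find the least positive k with σ(k) = σ(0): this means 33k ≡ 0 (mod 51), i.e. 51 ∣ 33k. Since gcd(33, 51) = 3, dividing through by 3 this holds exactly when 17 ∣ 11k, and as gcd(11, 17) = 1, exactly when 17 ∣ k.
The smallest positive such k is 17.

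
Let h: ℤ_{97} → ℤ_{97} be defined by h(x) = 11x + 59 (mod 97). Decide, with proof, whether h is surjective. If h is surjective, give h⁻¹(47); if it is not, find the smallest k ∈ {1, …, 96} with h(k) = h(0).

By definition, h is surjective if every y in the codomain equals h(x) for some x in the domain.
Since gcd(11, 97) = 1, 11 is invertible modulo 97. Euclid's algorithm: 97 = 8·11 + 9, 11 = 1·9 + 2, 9 = 4·2 + 1; back-substituting gives 1 = 53·11 − 6·97, so 11⁻¹ ≡ 53 (mod 97).
For any y ∈ ℤ_{97}, x = 53(y − 59) mod 97 satisfies h(x) = 11·53(y − 59) + 59 ≡ y (since 11·53 ≡ 1 mod 97). So every y has a preimage.
So h is surjective.
Since h is surjective, we compute h⁻¹(47): solve 11x + 59 ≡ 47 (mod 97), i.e. 11x ≡ 85 (mod 97).
Multiplying by 11⁻¹ = 53 gives x ≡ 53·85 = 4505 = 46·97 + 43 ≡ 43 (mod 97).
Check: h(43) = 11·43 + 59 = 532 = 5·97 + 47 ≡ 47 (mod 97).

43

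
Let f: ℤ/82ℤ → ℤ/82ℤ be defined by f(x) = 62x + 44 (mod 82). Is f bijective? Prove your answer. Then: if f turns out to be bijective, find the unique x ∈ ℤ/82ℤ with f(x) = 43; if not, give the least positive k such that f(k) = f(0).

41

We have gcd(62, 82) = 2 > 1. Taking a = 0 and b = 41: f(0) = 44 and f(41) = 62·41 + 44 = 2586 ≡ 44 (mod 82).
So f(0) = f(41) while 0 ≠ 41, therefore f is not injective, hence not bijective.
Since f is not bijective, we find the least positive k with f(k) = f(0): this means 62k ≡ 0 (mod 82), i.e. 82 ∣ 62k. Since gcd(62, 82) = 2, dividing through by 2 this holds exactly when 41 ∣ 31k, and as gcd(31, 41) = 1, exactly when 41 ∣ k.
The smallest positive such k is 41.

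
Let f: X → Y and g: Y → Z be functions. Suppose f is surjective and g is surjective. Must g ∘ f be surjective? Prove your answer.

Let c ∈ Z. Since g is surjective, there is b ∈ Y with g(b) = c. Since f is surjective, there is a ∈ X with f(a) = b.
Then (g ∘ f)(a) = g(b) = c. Hence g ∘ f is surjective.

surjective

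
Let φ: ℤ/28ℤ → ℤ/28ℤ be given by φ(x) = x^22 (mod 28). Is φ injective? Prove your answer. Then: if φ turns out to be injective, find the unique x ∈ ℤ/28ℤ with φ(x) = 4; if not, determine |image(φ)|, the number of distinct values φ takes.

8

φ(6): Repeated squaring mod 28: 6^1 ≡ 6, 6^2 ≡ 6² = 36 ≡ 8, 6^4 ≡ 8² = 64 ≡ 8, 6^8 ≡ 8² = 64 ≡ 8, 6^16 ≡ 8² = 64 ≡ 8. Since 22 = 16 + 4 + 2, 6^22 ≡ 8·8·8: 8·8 = 64 ≡ 8, then 8·8 = 64 ≡ 8. So 6^22 ≡ 8 (mod 28).
φ(8): Repeated squaring mod 28: 8^1 ≡ 8, 8^2 ≡ 8² = 64 ≡ 8, 8^4 ≡ 8² = 64 ≡ 8, 8^8 ≡ 8² = 64 ≡ 8, 8^16 ≡ 8² = 64 ≡ 8. Since 22 = 16 + 4 + 2, 8^22 ≡ 8·8·8: 8·8 = 64 ≡ 8, then 8·8 = 64 ≡ 8. So 8^22 ≡ 8 (mod 28).
So φ(6) = φ(8) = 8 while 6 ≠ 8, thus φ is not injective.
Since φ is not injective, we determine |image(φ)|. Computing x^22 mod 28 for each x (by repeated squaring, reducing mod 28 at every step), the values φ(0), φ(1), …, φ(27) are: 0, 1, 16, 25, 4, 9, 8, 21, 8, 9, 4, 25, 16, 1, 0, 1, 16, 25, 4, 9, 8, 21, 8, 9, 4, 25, 16, 1.
The distinct values are {0, 1, 4, 8, 9, 16, 21, 25}; there are 8 of them.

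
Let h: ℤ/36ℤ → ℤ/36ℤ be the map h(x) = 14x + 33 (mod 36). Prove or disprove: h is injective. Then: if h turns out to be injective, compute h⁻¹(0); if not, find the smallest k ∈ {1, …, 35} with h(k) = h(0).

18

We have gcd(14, 36) = 2 > 1. Taking s = 0 and t = 18: h(0) = 33 and h(18) = 14·18 + 33 = 285 ≡ 33 (mod 36).
So h(0) = h(18) while 0 ≠ 18, so h is not injective.
Since h is not injective, we find the least positive k with h(k) = h(0): this means 14k ≡ 0 (mod 36), i.e. 36 ∣ 14k. Since gcd(14, 36) = 2, dividing through by 2 this holds exactly when 18 ∣ 7k, and as gcd(7, 18) = 1, exactly when 18 ∣ k.
The smallest positive such k is 18.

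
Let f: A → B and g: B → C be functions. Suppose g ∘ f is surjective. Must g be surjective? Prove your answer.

Let c ∈ C. Since g ∘ f is surjective, some a ∈ A has g(f(a)) = c. Then b = f(a) ∈ B satisfies g(b) = c. So g is surjective.

surjective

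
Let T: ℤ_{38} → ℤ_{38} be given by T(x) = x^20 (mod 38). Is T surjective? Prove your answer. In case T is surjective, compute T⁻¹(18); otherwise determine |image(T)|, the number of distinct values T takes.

T(18): Repeated squaring mod 38: 18^1 ≡ 18, 18^2 ≡ 18² = 324 ≡ 20, 18^4 ≡ 20² = 400 ≡ 20, 18^8 ≡ 20² = 400 ≡ 20, 18^16 ≡ 20² = 400 ≡ 20. Since 20 = 16 + 4, 18^20 ≡ 20·20: 20·20 = 400 ≡ 20. So 18^20 ≡ 20 (mod 38).
T(20): Repeated squaring mod 38: 20^1 ≡ 20, 20^2 ≡ 20² = 400 ≡ 20, 20^4 ≡ 20² = 400 ≡ 20, 20^8 ≡ 20² = 400 ≡ 20, 20^16 ≡ 20² = 400 ≡ 20. Since 20 = 16 + 4, 20^20 ≡ 20·20: 20·20 = 400 ≡ 20. So 20^20 ≡ 20 (mod 38).
So T(18) = T(20) = 20 while 18 ≠ 20, hence T is not injective.
A non-injective map from the 38-element set ℤ_{38} to itself takes at most 37 distinct values, so it cannot be surjective. Therefore T is not surjective.
Since T is not surjective, we determine |image(T)|. Computing x^20 mod 38 for each x (by repeated squaring, reducing mod 38 at every step), the values T(0), T(1), …, T(37) are: 0, 1, 4, 9, 16, 25, 36, 11, 26, 5, 24, 7, 30, 17, 6, 35, 28, 23, 20, 19, 20, 23, 28, 35, 6, 17, 30, 7, 24, 5, 26, 11, 36, 25, 16, 9, 4, 1.
The distinct values are {0, 1, 4, 5, 6, 7, 9, 11, 16, 17, 19, 20, 23, 24, 25, 26, 28, 30, 35, 36}; there are 20 of them.

20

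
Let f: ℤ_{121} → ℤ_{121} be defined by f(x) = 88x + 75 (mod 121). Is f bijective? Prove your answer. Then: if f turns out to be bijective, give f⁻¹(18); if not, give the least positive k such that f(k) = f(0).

11

We have gcd(88, 121) = 11 > 1. Taking u = 0 and v = 11: f(0) = 75 and f(11) = 88·11 + 75 = 1043 ≡ 75 (mod 121).
So f(0) = f(11) while 0 ≠ 11, thus f is not injective, hence not bijective.
Since f is not bijective, we find the least positive k with f(k) = f(0): this means 88k ≡ 0 (mod 121), i.e. 121 ∣ 88k. Since gcd(88, 121) = 11, dividing through by 11 this holds exactly when 11 ∣ 8k, and as gcd(8, 11) = 1, exactly when 11 ∣ k.
The smallest positive such k is 11.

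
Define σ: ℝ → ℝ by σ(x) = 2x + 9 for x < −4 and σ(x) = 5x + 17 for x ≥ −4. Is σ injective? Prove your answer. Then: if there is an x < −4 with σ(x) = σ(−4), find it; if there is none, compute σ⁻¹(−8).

Both pieces are strictly increasing (slopes 2 and 5), so each is injective on its own interval.
The left piece maps (−∞, −4) onto (−∞, 1); the right piece maps [−4, ∞) onto [−3, ∞).
These images overlap. In particular σ(−4) = −3 (right piece), and solving 2x + 9 = −3 on the left piece gives x = −6 < −4.
So σ(−6) = σ(−4) with −6 ≠ −4, and σ is not injective. This x = −6 is the requested value below −4.

-6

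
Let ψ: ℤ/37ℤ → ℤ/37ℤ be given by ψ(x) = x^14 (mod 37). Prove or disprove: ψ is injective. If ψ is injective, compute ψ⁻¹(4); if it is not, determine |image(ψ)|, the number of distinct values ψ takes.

19

ψ(18): Repeated squaring mod 37: 18^1 ≡ 18, 18^2 ≡ 18² = 324 ≡ 28, 18^4 ≡ 28² = 784 ≡ 7, 18^8 ≡ 7² = 49 ≡ 12. Since 14 = 8 + 4 + 2, 18^14 ≡ 12·7·28: 12·7 = 84 ≡ 10, then 10·28 = 280 ≡ 21. So 18^14 ≡ 21 (mod 37).
ψ(19): Repeated squaring mod 37: 19^1 ≡ 19, 19^2 ≡ 19² = 361 ≡ 28, 19^4 ≡ 28² = 784 ≡ 7, 19^8 ≡ 7² = 49 ≡ 12. Since 14 = 8 + 4 + 2, 19^14 ≡ 12·7·28: 12·7 = 84 ≡ 10, then 10·28 = 280 ≡ 21. So 19^14 ≡ 21 (mod 37).
So ψ(18) = ψ(19) = 21 while 18 ≠ 19, therefore ψ is not injective.
Since ψ is not injective, we determine |image(ψ)|. Computing x^14 mod 37 for each x (by repeated squaring, reducing mod 37 at every step), the values ψ(0), ψ(1), …, ψ(36) are: 0, 1, 30, 16, 12, 28, 36, 9, 27, 34, 26, 10, 7, 25, 11, 4, 33, 3, 21, 21, 3, 33, 4, 11, 25, 7, 10, 26, 34, 27, 9, 36, 28, 12, 16, 30, 1.
The distinct values are {0, 1, 3, 4, 7, 9, 10, 11, 12, 16, 21, 25, 26, 27, 28, 30, 33, 34, 36}; there are 19 of them.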